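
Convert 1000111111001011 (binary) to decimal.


Positional values:
Bit 0: 1 × 2^0 = 1
Bit 1: 1 × 2^1 = 2
Bit 3: 1 × 2^3 = 8
Bit 6: 1 × 2^6 = 64
Bit 7: 1 × 2^7 = 128
Bit 8: 1 × 2^8 = 256
Bit 9: 1 × 2^9 = 512
Bit 10: 1 × 2^10 = 1024
Bit 11: 1 × 2^11 = 2048
Bit 15: 1 × 2^15 = 32768
Sum = 1 + 2 + 8 + 64 + 128 + 256 + 512 + 1024 + 2048 + 32768
= 36811


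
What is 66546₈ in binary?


Each octal digit → 3 binary bits:
  6 = 110
  6 = 110
  5 = 101
  4 = 100
  6 = 110
Concatenate: 110 110 101 100 110
= 110110101100110


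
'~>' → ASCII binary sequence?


String: '~>'  (2 characters)
Per-character ASCII lookup:
  '~': special character: '~' = 126 → 1111110
  '>': special character: '>' = 62 → 111110
= 1111110 111110


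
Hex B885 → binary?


Each hex digit → 4 binary bits:
  B = 1011
  8 = 1000
  8 = 1000
  5 = 0101
Concatenate: 1011 1000 1000 0101
= 1011100010000101


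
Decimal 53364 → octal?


Divide by 8 repeatedly:
53364 ÷ 8 = 6670 remainder 4
6670 ÷ 8 = 833 remainder 6
833 ÷ 8 = 104 remainder 1
104 ÷ 8 = 13 remainder 0
13 ÷ 8 = 1 remainder 5
1 ÷ 8 = 0 remainder 1
Reading remainders bottom-up:
= 0o150164


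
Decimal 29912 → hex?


Divide by 16 repeatedly:
29912 ÷ 16 = 1869 remainder 8 (8)
1869 ÷ 16 = 116 remainder 13 (D)
116 ÷ 16 = 7 remainder 4 (4)
7 ÷ 16 = 0 remainder 7 (7)
Reading remainders bottom-up:
= 0x74D8


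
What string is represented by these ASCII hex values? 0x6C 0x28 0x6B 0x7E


Codes (hex): 0x6C 0x28 0x6B 0x7E
Per-code ASCII lookup:
  0x6C = 108  (range 97-122: lowercase, 108 - 97 = 11) → 'l'
  0x28 = 40  (special character) → '('
  0x6B = 107  (range 97-122: lowercase, 107 - 97 = 10) → 'k'
  0x7E = 126  (special character) → '~'
= 'l(k~'


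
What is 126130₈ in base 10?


Positional values:
Position 0: 0 × 8^0 = 0
Position 1: 3 × 8^1 = 24
Position 2: 1 × 8^2 = 64
Position 3: 6 × 8^3 = 3072
Position 4: 2 × 8^4 = 8192
Position 5: 1 × 8^5 = 32768
Sum = 0 + 24 + 64 + 3072 + 8192 + 32768
= 44120


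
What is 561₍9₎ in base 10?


Positional values (base 9):
  1 × 9^0 = 1 × 1 = 1
  6 × 9^1 = 6 × 9 = 54
  5 × 9^2 = 5 × 81 = 405
Sum = 1 + 54 + 405
= 460


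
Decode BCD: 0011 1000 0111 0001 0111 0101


Each 4-bit group → digit:
  0011 → 3
  1000 → 8
  0111 → 7
  0001 → 1
  0111 → 7
  0101 → 5
= 387175


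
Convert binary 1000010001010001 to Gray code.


Binary: 1000010001010001
Gray code: G = B XOR (B >> 1)
B >> 1 = 0100001000101000
1000010001010001 XOR 0100001000101000:
  1 XOR 0 = 1
  0 XOR 1 = 1
  0 XOR 0 = 0
  0 XOR 0 = 0
  0 XOR 0 = 0
  1 XOR 0 = 1
  0 XOR 1 = 1
  0 XOR 0 = 0
  0 XOR 0 = 0
  1 XOR 0 = 1
  0 XOR 1 = 1
  1 XOR 0 = 1
  0 XOR 1 = 1
  0 XOR 0 = 0
  0 XOR 0 = 0
  1 XOR 0 = 1
= 1100011001111001


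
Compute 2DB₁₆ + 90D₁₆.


Align and add column by column (LSB to MSB, each column mod 16 with carry):
  02DB
+ 090D
  ----
  col 0: B(11) + D(13) + 0 (carry in) = 24 → 8(8), carry out 1
  col 1: D(13) + 0(0) + 1 (carry in) = 14 → E(14), carry out 0
  col 2: 2(2) + 9(9) + 0 (carry in) = 11 → B(11), carry out 0
  col 3: 0(0) + 0(0) + 0 (carry in) = 0 → 0(0), carry out 0
Reading digits MSB→LSB: 0BE8
Strip leading zeros: BE8
= 0xBE8


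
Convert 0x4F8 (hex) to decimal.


Positional values:
Position 0: 8 × 16^0 = 8 × 1 = 8
Position 1: F × 16^1 = 15 × 16 = 240
Position 2: 4 × 16^2 = 4 × 256 = 1024
Sum = 8 + 240 + 1024
= 1272


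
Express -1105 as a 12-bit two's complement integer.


Original: 010001010001
Step 1 - Invert all bits: 101110101110
Step 2 - Add 1: 101110101110 + 1
= 101110101111 (represents -1105)


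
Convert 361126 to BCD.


Each digit → 4-bit binary:
  3 → 0011
  6 → 0110
  1 → 0001
  1 → 0001
  2 → 0010
  6 → 0110
= 0011 0110 0001 0001 0010 0110


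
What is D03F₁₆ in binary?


Each hex digit → 4 binary bits:
  D = 1101
  0 = 0000
  3 = 0011
  F = 1111
Concatenate: 1101 0000 0011 1111
= 1101000000111111


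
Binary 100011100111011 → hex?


Group into 4-bit nibbles: 0100011100111011
  0100 = 4
  0111 = 7
  0011 = 3
  1011 = B
= 0x473B


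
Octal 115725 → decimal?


Positional values:
Position 0: 5 × 8^0 = 5
Position 1: 2 × 8^1 = 16
Position 2: 7 × 8^2 = 448
Position 3: 5 × 8^3 = 2560
Position 4: 1 × 8^4 = 4096
Position 5: 1 × 8^5 = 32768
Sum = 5 + 16 + 448 + 2560 + 4096 + 32768
= 39893


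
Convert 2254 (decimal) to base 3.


Divide by 3 repeatedly:
2254 ÷ 3 = 751 remainder 1
751 ÷ 3 = 250 remainder 1
250 ÷ 3 = 83 remainder 1
83 ÷ 3 = 27 remainder 2
27 ÷ 3 = 9 remainder 0
9 ÷ 3 = 3 remainder 0
3 ÷ 3 = 1 remainder 0
1 ÷ 3 = 0 remainder 1
Reading remainders bottom-up:
= 10002111


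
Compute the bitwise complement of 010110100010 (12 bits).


Original: 010110100010
Invert all bits:
  bit 0: 0 → 1
  bit 1: 1 → 0
  bit 2: 0 → 1
  bit 3: 1 → 0
  bit 4: 1 → 0
  bit 5: 0 → 1
  bit 6: 1 → 0
  bit 7: 0 → 1
  bit 8: 0 → 1
  bit 9: 0 → 1
  bit 10: 1 → 0
  bit 11: 0 → 1
= 101001011101


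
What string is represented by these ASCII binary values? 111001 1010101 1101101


Codes (binary): 111001 1010101 1101101
Per-code ASCII lookup:
  111001 = 57  (range 48-57: digits, 57 - 48 = 9) → '9'
  1010101 = 85  (range 65-90: uppercase, 85 - 65 = 20) → 'U'
  1101101 = 109  (range 97-122: lowercase, 109 - 97 = 12) → 'm'
= '9Um'


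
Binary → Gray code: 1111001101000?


Binary: 1111001101000
Gray code: G = B XOR (B >> 1)
B >> 1 = 0111100110100
1111001101000 XOR 0111100110100:
  1 XOR 0 = 1
  1 XOR 1 = 0
  1 XOR 1 = 0
  1 XOR 1 = 0
  0 XOR 1 = 1
  0 XOR 0 = 0
  1 XOR 0 = 1
  1 XOR 1 = 0
  0 XOR 1 = 1
  1 XOR 0 = 1
  0 XOR 1 = 1
  0 XOR 0 = 0
  0 XOR 0 = 0
= 1000101011100


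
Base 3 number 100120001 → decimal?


Positional values (base 3):
  1 × 3^0 = 1 × 1 = 1
  0 × 3^1 = 0 × 3 = 0
  0 × 3^2 = 0 × 9 = 0
  0 × 3^3 = 0 × 27 = 0
  2 × 3^4 = 2 × 81 = 162
  1 × 3^5 = 1 × 243 = 243
  0 × 3^6 = 0 × 729 = 0
  0 × 3^7 = 0 × 2187 = 0
  1 × 3^8 = 1 × 6561 = 6561
Sum = 1 + 0 + 0 + 0 + 162 + 243 + 0 + 0 + 6561
= 6967


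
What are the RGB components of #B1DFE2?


Hex: #B1DFE2
R = B1₁₆ = 177
G = DF₁₆ = 223
B = E2₁₆ = 226
= RGB(177, 223, 226)


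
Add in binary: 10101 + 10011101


Align and add column by column (LSB to MSB, carry propagating):
  000010101
+ 010011101
  ---------
  col 0: 1 + 1 + 0 (carry in) = 2 → bit 0, carry out 1
  col 1: 0 + 0 + 1 (carry in) = 1 → bit 1, carry out 0
  col 2: 1 + 1 + 0 (carry in) = 2 → bit 0, carry out 1
  col 3: 0 + 1 + 1 (carry in) = 2 → bit 0, carry out 1
  col 4: 1 + 1 + 1 (carry in) = 3 → bit 1, carry out 1
  col 5: 0 + 0 + 1 (carry in) = 1 → bit 1, carry out 0
  col 6: 0 + 0 + 0 (carry in) = 0 → bit 0, carry out 0
  col 7: 0 + 1 + 0 (carry in) = 1 → bit 1, carry out 0
  col 8: 0 + 0 + 0 (carry in) = 0 → bit 0, carry out 0
Reading bits MSB→LSB: 010110010
Strip leading zeros: 10110010
= 10110010


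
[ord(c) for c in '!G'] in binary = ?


String: '!G'  (2 characters)
Per-character ASCII lookup:
  '!': special character: '!' = 33 → 100001
  'G': uppercase starts at 65: 'G' = 65 + 6 = 71 → 1000111
= 100001 1000111


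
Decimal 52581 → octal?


Divide by 8 repeatedly:
52581 ÷ 8 = 6572 remainder 5
6572 ÷ 8 = 821 remainder 4
821 ÷ 8 = 102 remainder 5
102 ÷ 8 = 12 remainder 6
12 ÷ 8 = 1 remainder 4
1 ÷ 8 = 0 remainder 1
Reading remainders bottom-up:
= 0o146545


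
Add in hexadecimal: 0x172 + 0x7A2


Align and add column by column (LSB to MSB, each column mod 16 with carry):
  0172
+ 07A2
  ----
  col 0: 2(2) + 2(2) + 0 (carry in) = 4 → 4(4), carry out 0
  col 1: 7(7) + A(10) + 0 (carry in) = 17 → 1(1), carry out 1
  col 2: 1(1) + 7(7) + 1 (carry in) = 9 → 9(9), carry out 0
  col 3: 0(0) + 0(0) + 0 (carry in) = 0 → 0(0), carry out 0
Reading digits MSB→LSB: 0914
Strip leading zeros: 914
= 0x914


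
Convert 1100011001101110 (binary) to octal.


Group into 3-bit groups: 001100011001101110
  001 = 1
  100 = 4
  011 = 3
  001 = 1
  101 = 5
  110 = 6
= 0o143156


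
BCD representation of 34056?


Each digit → 4-bit binary:
  3 → 0011
  4 → 0100
  0 → 0000
  5 → 0101
  6 → 0110
= 0011 0100 0000 0101 0110


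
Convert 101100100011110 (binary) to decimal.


Positional values:
Bit 1: 1 × 2^1 = 2
Bit 2: 1 × 2^2 = 4
Bit 3: 1 × 2^3 = 8
Bit 4: 1 × 2^4 = 16
Bit 8: 1 × 2^8 = 256
Bit 11: 1 × 2^11 = 2048
Bit 12: 1 × 2^12 = 4096
Bit 14: 1 × 2^14 = 16384
Sum = 2 + 4 + 8 + 16 + 256 + 2048 + 4096 + 16384
= 22814


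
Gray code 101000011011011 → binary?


Gray code: 101000011011011
MSB stays the same: 1
Each subsequent bit = prev_binary XOR current_gray:
  B[1] = 1 XOR 0 = 1
  B[2] = 1 XOR 1 = 0
  B[3] = 0 XOR 0 = 0
  B[4] = 0 XOR 0 = 0
  B[5] = 0 XOR 0 = 0
  B[6] = 0 XOR 0 = 0
  B[7] = 0 XOR 1 = 1
  B[8] = 1 XOR 1 = 0
  B[9] = 0 XOR 0 = 0
  B[10] = 0 XOR 1 = 1
  B[11] = 1 XOR 1 = 0
  B[12] = 0 XOR 0 = 0
  B[13] = 0 XOR 1 = 1
  B[14] = 1 XOR 1 = 0
= 110000010010010 (24722 decimal)


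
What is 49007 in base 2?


Divide by 2 repeatedly:
49007 ÷ 2 = 24503 remainder 1
24503 ÷ 2 = 12251 remainder 1
12251 ÷ 2 = 6125 remainder 1
6125 ÷ 2 = 3062 remainder 1
3062 ÷ 2 = 1531 remainder 0
1531 ÷ 2 = 765 remainder 1
765 ÷ 2 = 382 remainder 1
382 ÷ 2 = 191 remainder 0
191 ÷ 2 = 95 remainder 1
95 ÷ 2 = 47 remainder 1
47 ÷ 2 = 23 remainder 1
23 ÷ 2 = 11 remainder 1
11 ÷ 2 = 5 remainder 1
5 ÷ 2 = 2 remainder 1
2 ÷ 2 = 1 remainder 0
1 ÷ 2 = 0 remainder 1
Reading remainders bottom-up:
= 1011111101101111


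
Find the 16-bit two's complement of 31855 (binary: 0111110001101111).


Original: 0111110001101111
Step 1 - Invert all bits: 1000001110010000
Step 2 - Add 1: 1000001110010000 + 1
= 1000001110010001 (represents -31855)


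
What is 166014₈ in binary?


Each octal digit → 3 binary bits:
  1 = 001
  6 = 110
  6 = 110
  0 = 000
  1 = 001
  4 = 100
Concatenate: 001 110 110 000 001 100
= 001110110000001100


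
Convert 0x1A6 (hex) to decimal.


Positional values:
Position 0: 6 × 16^0 = 6 × 1 = 6
Position 1: A × 16^1 = 10 × 16 = 160
Position 2: 1 × 16^2 = 1 × 256 = 256
Sum = 6 + 160 + 256
= 422


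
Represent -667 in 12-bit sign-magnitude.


Sign bit: 1 (negative)
Magnitude: 667 = 01010011011
= 101010011011


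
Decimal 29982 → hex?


Divide by 16 repeatedly:
29982 ÷ 16 = 1873 remainder 14 (E)
1873 ÷ 16 = 117 remainder 1 (1)
117 ÷ 16 = 7 remainder 5 (5)
7 ÷ 16 = 0 remainder 7 (7)
Reading remainders bottom-up:
= 0x751E


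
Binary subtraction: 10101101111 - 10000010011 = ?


Align and subtract column by column (LSB to MSB, borrowing when needed):
  10101101111
- 10000010011
  -----------
  col 0: (1 - 0 borrow-in) - 1 → 1 - 1 = 0, borrow out 0
  col 1: (1 - 0 borrow-in) - 1 → 1 - 1 = 0, borrow out 0
  col 2: (1 - 0 borrow-in) - 0 → 1 - 0 = 1, borrow out 0
  col 3: (1 - 0 borrow-in) - 0 → 1 - 0 = 1, borrow out 0
  col 4: (0 - 0 borrow-in) - 1 → borrow from next column: (0+2) - 1 = 1, borrow out 1
  col 5: (1 - 1 borrow-in) - 0 → 0 - 0 = 0, borrow out 0
  col 6: (1 - 0 borrow-in) - 0 → 1 - 0 = 1, borrow out 0
  col 7: (0 - 0 borrow-in) - 0 → 0 - 0 = 0, borrow out 0
  col 8: (1 - 0 borrow-in) - 0 → 1 - 0 = 1, borrow out 0
  col 9: (0 - 0 borrow-in) - 0 → 0 - 0 = 0, borrow out 0
  col 10: (1 - 0 borrow-in) - 1 → 1 - 1 = 0, borrow out 0
Reading bits MSB→LSB: 00101011100
Strip leading zeros: 101011100
= 101011100


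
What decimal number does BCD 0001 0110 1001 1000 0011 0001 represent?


Each 4-bit group → digit:
  0001 → 1
  0110 → 6
  1001 → 9
  1000 → 8
  0011 → 3
  0001 → 1
= 169831


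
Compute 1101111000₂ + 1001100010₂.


Align and add column by column (LSB to MSB, carry propagating):
  01101111000
+ 01001100010
  -----------
  col 0: 0 + 0 + 0 (carry in) = 0 → bit 0, carry out 0
  col 1: 0 + 1 + 0 (carry in) = 1 → bit 1, carry out 0
  col 2: 0 + 0 + 0 (carry in) = 0 → bit 0, carry out 0
  col 3: 1 + 0 + 0 (carry in) = 1 → bit 1, carry out 0
  col 4: 1 + 0 + 0 (carry in) = 1 → bit 1, carry out 0
  col 5: 1 + 1 + 0 (carry in) = 2 → bit 0, carry out 1
  col 6: 1 + 1 + 1 (carry in) = 3 → bit 1, carry out 1
  col 7: 0 + 0 + 1 (carry in) = 1 → bit 1, carry out 0
  col 8: 1 + 0 + 0 (carry in) = 1 → bit 1, carry out 0
  col 9: 1 + 1 + 0 (carry in) = 2 → bit 0, carry out 1
  col 10: 0 + 0 + 1 (carry in) = 1 → bit 1, carry out 0
Reading bits MSB→LSB: 10111011010
Strip leading zeros: 10111011010
= 10111011010


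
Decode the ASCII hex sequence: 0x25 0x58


Codes (hex): 0x25 0x58
Per-code ASCII lookup:
  0x25 = 37  (special character) → '%'
  0x58 = 88  (range 65-90: uppercase, 88 - 65 = 23) → 'X'
= '%X'


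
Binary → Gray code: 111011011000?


Binary: 111011011000
Gray code: G = B XOR (B >> 1)
B >> 1 = 011101101100
111011011000 XOR 011101101100:
  1 XOR 0 = 1
  1 XOR 1 = 0
  1 XOR 1 = 0
  0 XOR 1 = 1
  1 XOR 0 = 1
  1 XOR 1 = 0
  0 XOR 1 = 1
  1 XOR 0 = 1
  1 XOR 1 = 0
  0 XOR 1 = 1
  0 XOR 0 = 0
  0 XOR 0 = 0
= 100110110100


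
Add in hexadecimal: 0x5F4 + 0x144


Align and add column by column (LSB to MSB, each column mod 16 with carry):
  05F4
+ 0144
  ----
  col 0: 4(4) + 4(4) + 0 (carry in) = 8 → 8(8), carry out 0
  col 1: F(15) + 4(4) + 0 (carry in) = 19 → 3(3), carry out 1
  col 2: 5(5) + 1(1) + 1 (carry in) = 7 → 7(7), carry out 0
  col 3: 0(0) + 0(0) + 0 (carry in) = 0 → 0(0), carry out 0
Reading digits MSB→LSB: 0738
Strip leading zeros: 738
= 0x738


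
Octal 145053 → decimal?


Positional values:
Position 0: 3 × 8^0 = 3
Position 1: 5 × 8^1 = 40
Position 2: 0 × 8^2 = 0
Position 3: 5 × 8^3 = 2560
Position 4: 4 × 8^4 = 16384
Position 5: 1 × 8^5 = 32768
Sum = 3 + 40 + 0 + 2560 + 16384 + 32768
= 51755


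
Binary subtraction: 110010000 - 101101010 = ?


Align and subtract column by column (LSB to MSB, borrowing when needed):
  110010000
- 101101010
  ---------
  col 0: (0 - 0 borrow-in) - 0 → 0 - 0 = 0, borrow out 0
  col 1: (0 - 0 borrow-in) - 1 → borrow from next column: (0+2) - 1 = 1, borrow out 1
  col 2: (0 - 1 borrow-in) - 0 → borrow from next column: (-1+2) - 0 = 1, borrow out 1
  col 3: (0 - 1 borrow-in) - 1 → borrow from next column: (-1+2) - 1 = 0, borrow out 1
  col 4: (1 - 1 borrow-in) - 0 → 0 - 0 = 0, borrow out 0
  col 5: (0 - 0 borrow-in) - 1 → borrow from next column: (0+2) - 1 = 1, borrow out 1
  col 6: (0 - 1 borrow-in) - 1 → borrow from next column: (-1+2) - 1 = 0, borrow out 1
  col 7: (1 - 1 borrow-in) - 0 → 0 - 0 = 0, borrow out 0
  col 8: (1 - 0 borrow-in) - 1 → 1 - 1 = 0, borrow out 0
Reading bits MSB→LSB: 000100110
Strip leading zeros: 100110
= 100110


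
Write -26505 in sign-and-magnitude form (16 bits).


Sign bit: 1 (negative)
Magnitude: 26505 = 110011110001001
= 1110011110001001


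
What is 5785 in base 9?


Divide by 9 repeatedly:
5785 ÷ 9 = 642 remainder 7
642 ÷ 9 = 71 remainder 3
71 ÷ 9 = 7 remainder 8
7 ÷ 9 = 0 remainder 7
Reading remainders bottom-up:
= 7837


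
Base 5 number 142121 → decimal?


Positional values (base 5):
  1 × 5^0 = 1 × 1 = 1
  2 × 5^1 = 2 × 5 = 10
  1 × 5^2 = 1 × 25 = 25
  2 × 5^3 = 2 × 125 = 250
  4 × 5^4 = 4 × 625 = 2500
  1 × 5^5 = 1 × 3125 = 3125
Sum = 1 + 10 + 25 + 250 + 2500 + 3125
= 5911


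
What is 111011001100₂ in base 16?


Group into 4-bit nibbles: 111011001100
  1110 = E
  1100 = C
  1100 = C
= 0xECC


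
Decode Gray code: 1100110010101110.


Gray code: 1100110010101110
MSB stays the same: 1
Each subsequent bit = prev_binary XOR current_gray:
  B[1] = 1 XOR 1 = 0
  B[2] = 0 XOR 0 = 0
  B[3] = 0 XOR 0 = 0
  B[4] = 0 XOR 1 = 1
  B[5] = 1 XOR 1 = 0
  B[6] = 0 XOR 0 = 0
  B[7] = 0 XOR 0 = 0
  B[8] = 0 XOR 1 = 1
  B[9] = 1 XOR 0 = 1
  B[10] = 1 XOR 1 = 0
  B[11] = 0 XOR 0 = 0
  B[12] = 0 XOR 1 = 1
  B[13] = 1 XOR 1 = 0
  B[14] = 0 XOR 1 = 1
  B[15] = 1 XOR 0 = 1
= 1000100011001011 (35019 decimal)


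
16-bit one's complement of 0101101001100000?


Original: 0101101001100000
Invert all bits:
  bit 0: 0 → 1
  bit 1: 1 → 0
  bit 2: 0 → 1
  bit 3: 1 → 0
  bit 4: 1 → 0
  bit 5: 0 → 1
  bit 6: 1 → 0
  bit 7: 0 → 1
  bit 8: 0 → 1
  bit 9: 1 → 0
  bit 10: 1 → 0
  bit 11: 0 → 1
  bit 12: 0 → 1
  bit 13: 0 → 1
  bit 14: 0 → 1
  bit 15: 0 → 1
= 1010010110011111


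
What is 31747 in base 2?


Divide by 2 repeatedly:
31747 ÷ 2 = 15873 remainder 1
15873 ÷ 2 = 7936 remainder 1
7936 ÷ 2 = 3968 remainder 0
3968 ÷ 2 = 1984 remainder 0
1984 ÷ 2 = 992 remainder 0
992 ÷ 2 = 496 remainder 0
496 ÷ 2 = 248 remainder 0
248 ÷ 2 = 124 remainder 0
124 ÷ 2 = 62 remainder 0
62 ÷ 2 = 31 remainder 0
31 ÷ 2 = 15 remainder 1
15 ÷ 2 = 7 remainder 1
7 ÷ 2 = 3 remainder 1
3 ÷ 2 = 1 remainder 1
1 ÷ 2 = 0 remainder 1
Reading remainders bottom-up:
= 111110000000011


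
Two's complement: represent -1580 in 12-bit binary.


Original: 011000101100
Step 1 - Invert all bits: 100111010011
Step 2 - Add 1: 100111010011 + 1
= 100111010100 (represents -1580)


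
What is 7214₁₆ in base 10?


Positional values:
Position 0: 4 × 16^0 = 4 × 1 = 4
Position 1: 1 × 16^1 = 1 × 16 = 16
Position 2: 2 × 16^2 = 2 × 256 = 512
Position 3: 7 × 16^3 = 7 × 4096 = 28672
Sum = 4 + 16 + 512 + 28672
= 29204


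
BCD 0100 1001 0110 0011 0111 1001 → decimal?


Each 4-bit group → digit:
  0100 → 4
  1001 → 9
  0110 → 6
  0011 → 3
  0111 → 7
  1001 → 9
= 496379


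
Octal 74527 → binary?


Each octal digit → 3 binary bits:
  7 = 111
  4 = 100
  5 = 101
  2 = 010
  7 = 111
Concatenate: 111 100 101 010 111
= 111100101010111


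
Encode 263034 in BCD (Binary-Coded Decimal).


Each digit → 4-bit binary:
  2 → 0010
  6 → 0110
  3 → 0011
  0 → 0000
  3 → 0011
  4 → 0100
= 0010 0110 0011 0000 0011 0100


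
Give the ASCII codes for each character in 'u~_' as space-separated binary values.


String: 'u~_'  (3 characters)
Per-character ASCII lookup:
  'u': lowercase starts at 97: 'u' = 97 + 20 = 117 → 1110101
  '~': special character: '~' = 126 → 1111110
  '_': special character: '_' = 95 → 1011111
= 1110101 1111110 1011111


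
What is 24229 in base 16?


Divide by 16 repeatedly:
24229 ÷ 16 = 1514 remainder 5 (5)
1514 ÷ 16 = 94 remainder 10 (A)
94 ÷ 16 = 5 remainder 14 (E)
5 ÷ 16 = 0 remainder 5 (5)
Reading remainders bottom-up:
= 0x5EA5


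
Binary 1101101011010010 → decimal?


Positional values:
Bit 1: 1 × 2^1 = 2
Bit 4: 1 × 2^4 = 16
Bit 6: 1 × 2^6 = 64
Bit 7: 1 × 2^7 = 128
Bit 9: 1 × 2^9 = 512
Bit 11: 1 × 2^11 = 2048
Bit 12: 1 × 2^12 = 4096
Bit 14: 1 × 2^14 = 16384
Bit 15: 1 × 2^15 = 32768
Sum = 2 + 16 + 64 + 128 + 512 + 2048 + 4096 + 16384 + 32768
= 56018


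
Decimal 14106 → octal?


Divide by 8 repeatedly:
14106 ÷ 8 = 1763 remainder 2
1763 ÷ 8 = 220 remainder 3
220 ÷ 8 = 27 remainder 4
27 ÷ 8 = 3 remainder 3
3 ÷ 8 = 0 remainder 3
Reading remainders bottom-up:
= 0o33432


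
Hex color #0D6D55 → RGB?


Hex: #0D6D55
R = 0D₁₆ = 13
G = 6D₁₆ = 109
B = 55₁₆ = 85
= RGB(13, 109, 85)


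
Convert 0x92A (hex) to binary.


Each hex digit → 4 binary bits:
  9 = 1001
  2 = 0010
  A = 1010
Concatenate: 1001 0010 1010
= 100100101010


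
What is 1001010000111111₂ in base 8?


Group into 3-bit groups: 001001010000111111
  001 = 1
  001 = 1
  010 = 2
  000 = 0
  111 = 7
  111 = 7
= 0o112077


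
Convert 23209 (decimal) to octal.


Divide by 8 repeatedly:
23209 ÷ 8 = 2901 remainder 1
2901 ÷ 8 = 362 remainder 5
362 ÷ 8 = 45 remainder 2
45 ÷ 8 = 5 remainder 5
5 ÷ 8 = 0 remainder 5
Reading remainders bottom-up:
= 0o55251


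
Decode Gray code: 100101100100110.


Gray code: 100101100100110
MSB stays the same: 1
Each subsequent bit = prev_binary XOR current_gray:
  B[1] = 1 XOR 0 = 1
  B[2] = 1 XOR 0 = 1
  B[3] = 1 XOR 1 = 0
  B[4] = 0 XOR 0 = 0
  B[5] = 0 XOR 1 = 1
  B[6] = 1 XOR 1 = 0
  B[7] = 0 XOR 0 = 0
  B[8] = 0 XOR 0 = 0
  B[9] = 0 XOR 1 = 1
  B[10] = 1 XOR 0 = 1
  B[11] = 1 XOR 0 = 1
  B[12] = 1 XOR 1 = 0
  B[13] = 0 XOR 1 = 1
  B[14] = 1 XOR 0 = 1
= 111001000111011 (29243 decimal)


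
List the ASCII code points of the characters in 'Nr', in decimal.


String: 'Nr'  (2 characters)
Per-character ASCII lookup:
  'N': uppercase starts at 65: 'N' = 65 + 13 = 78
  'r': lowercase starts at 97: 'r' = 97 + 17 = 114
= 78 114


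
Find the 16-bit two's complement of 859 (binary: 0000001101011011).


Original: 0000001101011011
Step 1 - Invert all bits: 1111110010100100
Step 2 - Add 1: 1111110010100100 + 1
= 1111110010100101 (represents -859)


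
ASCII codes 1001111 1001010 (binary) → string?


Codes (binary): 1001111 1001010
Per-code ASCII lookup:
  1001111 = 79  (range 65-90: uppercase, 79 - 65 = 14) → 'O'
  1001010 = 74  (range 65-90: uppercase, 74 - 65 = 9) → 'J'
= 'OJ'


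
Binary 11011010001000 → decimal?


Positional values:
Bit 3: 1 × 2^3 = 8
Bit 7: 1 × 2^7 = 128
Bit 9: 1 × 2^9 = 512
Bit 10: 1 × 2^10 = 1024
Bit 12: 1 × 2^12 = 4096
Bit 13: 1 × 2^13 = 8192
Sum = 8 + 128 + 512 + 1024 + 4096 + 8192
= 13960


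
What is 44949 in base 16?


Divide by 16 repeatedly:
44949 ÷ 16 = 2809 remainder 5 (5)
2809 ÷ 16 = 175 remainder 9 (9)
175 ÷ 16 = 10 remainder 15 (F)
10 ÷ 16 = 0 remainder 10 (A)
Reading remainders bottom-up:
= 0xAF95


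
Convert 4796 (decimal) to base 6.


Divide by 6 repeatedly:
4796 ÷ 6 = 799 remainder 2
799 ÷ 6 = 133 remainder 1
133 ÷ 6 = 22 remainder 1
22 ÷ 6 = 3 remainder 4
3 ÷ 6 = 0 remainder 3
Reading remainders bottom-up:
= 34112


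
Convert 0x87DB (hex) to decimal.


Positional values:
Position 0: B × 16^0 = 11 × 1 = 11
Position 1: D × 16^1 = 13 × 16 = 208
Position 2: 7 × 16^2 = 7 × 256 = 1792
Position 3: 8 × 16^3 = 8 × 4096 = 32768
Sum = 11 + 208 + 1792 + 32768
= 34779


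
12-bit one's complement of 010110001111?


Original: 010110001111
Invert all bits:
  bit 0: 0 → 1
  bit 1: 1 → 0
  bit 2: 0 → 1
  bit 3: 1 → 0
  bit 4: 1 → 0
  bit 5: 0 → 1
  bit 6: 0 → 1
  bit 7: 0 → 1
  bit 8: 1 → 0
  bit 9: 1 → 0
  bit 10: 1 → 0
  bit 11: 1 → 0
= 101001110000


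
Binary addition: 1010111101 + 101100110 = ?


Align and add column by column (LSB to MSB, carry propagating):
  01010111101
+ 00101100110
  -----------
  col 0: 1 + 0 + 0 (carry in) = 1 → bit 1, carry out 0
  col 1: 0 + 1 + 0 (carry in) = 1 → bit 1, carry out 0
  col 2: 1 + 1 + 0 (carry in) = 2 → bit 0, carry out 1
  col 3: 1 + 0 + 1 (carry in) = 2 → bit 0, carry out 1
  col 4: 1 + 0 + 1 (carry in) = 2 → bit 0, carry out 1
  col 5: 1 + 1 + 1 (carry in) = 3 → bit 1, carry out 1
  col 6: 0 + 1 + 1 (carry in) = 2 → bit 0, carry out 1
  col 7: 1 + 0 + 1 (carry in) = 2 → bit 0, carry out 1
  col 8: 0 + 1 + 1 (carry in) = 2 → bit 0, carry out 1
  col 9: 1 + 0 + 1 (carry in) = 2 → bit 0, carry out 1
  col 10: 0 + 0 + 1 (carry in) = 1 → bit 1, carry out 0
Reading bits MSB→LSB: 10000100011
Strip leading zeros: 10000100011
= 10000100011


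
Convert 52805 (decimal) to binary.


Divide by 2 repeatedly:
52805 ÷ 2 = 26402 remainder 1
26402 ÷ 2 = 13201 remainder 0
13201 ÷ 2 = 6600 remainder 1
6600 ÷ 2 = 3300 remainder 0
3300 ÷ 2 = 1650 remainder 0
1650 ÷ 2 = 825 remainder 0
825 ÷ 2 = 412 remainder 1
412 ÷ 2 = 206 remainder 0
206 ÷ 2 = 103 remainder 0
103 ÷ 2 = 51 remainder 1
51 ÷ 2 = 25 remainder 1
25 ÷ 2 = 12 remainder 1
12 ÷ 2 = 6 remainder 0
6 ÷ 2 = 3 remainder 0
3 ÷ 2 = 1 remainder 1
1 ÷ 2 = 0 remainder 1
Reading remainders bottom-up:
= 1100111001000101


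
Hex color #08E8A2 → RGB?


Hex: #08E8A2
R = 08₁₆ = 8
G = E8₁₆ = 232
B = A2₁₆ = 162
= RGB(8, 232, 162)


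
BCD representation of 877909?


Each digit → 4-bit binary:
  8 → 1000
  7 → 0111
  7 → 0111
  9 → 1001
  0 → 0000
  9 → 1001
= 1000 0111 0111 1001 0000 1001


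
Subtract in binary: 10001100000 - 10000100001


Align and subtract column by column (LSB to MSB, borrowing when needed):
  10001100000
- 10000100001
  -----------
  col 0: (0 - 0 borrow-in) - 1 → borrow from next column: (0+2) - 1 = 1, borrow out 1
  col 1: (0 - 1 borrow-in) - 0 → borrow from next column: (-1+2) - 0 = 1, borrow out 1
  col 2: (0 - 1 borrow-in) - 0 → borrow from next column: (-1+2) - 0 = 1, borrow out 1
  col 3: (0 - 1 borrow-in) - 0 → borrow from next column: (-1+2) - 0 = 1, borrow out 1
  col 4: (0 - 1 borrow-in) - 0 → borrow from next column: (-1+2) - 0 = 1, borrow out 1
  col 5: (1 - 1 borrow-in) - 1 → borrow from next column: (0+2) - 1 = 1, borrow out 1
  col 6: (1 - 1 borrow-in) - 0 → 0 - 0 = 0, borrow out 0
  col 7: (0 - 0 borrow-in) - 0 → 0 - 0 = 0, borrow out 0
  col 8: (0 - 0 borrow-in) - 0 → 0 - 0 = 0, borrow out 0
  col 9: (0 - 0 borrow-in) - 0 → 0 - 0 = 0, borrow out 0
  col 10: (1 - 0 borrow-in) - 1 → 1 - 1 = 0, borrow out 0
Reading bits MSB→LSB: 00000111111
Strip leading zeros: 111111
= 111111


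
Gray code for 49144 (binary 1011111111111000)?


Binary: 1011111111111000
Gray code: G = B XOR (B >> 1)
B >> 1 = 0101111111111100
1011111111111000 XOR 0101111111111100:
  1 XOR 0 = 1
  0 XOR 1 = 1
  1 XOR 0 = 1
  1 XOR 1 = 0
  1 XOR 1 = 0
  1 XOR 1 = 0
  1 XOR 1 = 0
  1 XOR 1 = 0
  1 XOR 1 = 0
  1 XOR 1 = 0
  1 XOR 1 = 0
  1 XOR 1 = 0
  1 XOR 1 = 0
  0 XOR 1 = 1
  0 XOR 0 = 0
  0 XOR 0 = 0
= 1110000000000100


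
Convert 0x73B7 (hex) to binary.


Each hex digit → 4 binary bits:
  7 = 0111
  3 = 0011
  B = 1011
  7 = 0111
Concatenate: 0111 0011 1011 0111
= 0111001110110111


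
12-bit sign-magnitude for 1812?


Sign bit: 0 (positive)
Magnitude: 1812 = 11100010100
= 011100010100


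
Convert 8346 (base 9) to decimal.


Positional values (base 9):
  6 × 9^0 = 6 × 1 = 6
  4 × 9^1 = 4 × 9 = 36
  3 × 9^2 = 3 × 81 = 243
  8 × 9^3 = 8 × 729 = 5832
Sum = 6 + 36 + 243 + 5832
= 6117


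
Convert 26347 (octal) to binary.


Each octal digit → 3 binary bits:
  2 = 010
  6 = 110
  3 = 011
  4 = 100
  7 = 111
Concatenate: 010 110 011 100 111
= 010110011100111


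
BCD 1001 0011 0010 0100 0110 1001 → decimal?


Each 4-bit group → digit:
  1001 → 9
  0011 → 3
  0010 → 2
  0100 → 4
  0110 → 6
  1001 → 9
= 932469


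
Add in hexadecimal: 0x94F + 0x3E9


Align and add column by column (LSB to MSB, each column mod 16 with carry):
  094F
+ 03E9
  ----
  col 0: F(15) + 9(9) + 0 (carry in) = 24 → 8(8), carry out 1
  col 1: 4(4) + E(14) + 1 (carry in) = 19 → 3(3), carry out 1
  col 2: 9(9) + 3(3) + 1 (carry in) = 13 → D(13), carry out 0
  col 3: 0(0) + 0(0) + 0 (carry in) = 0 → 0(0), carry out 0
Reading digits MSB→LSB: 0D38
Strip leading zeros: D38
= 0xD38


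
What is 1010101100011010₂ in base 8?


Group into 3-bit groups: 001010101100011010
  001 = 1
  010 = 2
  101 = 5
  100 = 4
  011 = 3
  010 = 2
= 0o125432


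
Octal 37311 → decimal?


Positional values:
Position 0: 1 × 8^0 = 1
Position 1: 1 × 8^1 = 8
Position 2: 3 × 8^2 = 192
Position 3: 7 × 8^3 = 3584
Position 4: 3 × 8^4 = 12288
Sum = 1 + 8 + 192 + 3584 + 12288
= 16073


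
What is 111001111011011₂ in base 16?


Group into 4-bit nibbles: 0111001111011011
  0111 = 7
  0011 = 3
  1101 = D
  1011 = B
= 0x73DB


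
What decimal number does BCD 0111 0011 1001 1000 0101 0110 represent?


Each 4-bit group → digit:
  0111 → 7
  0011 → 3
  1001 → 9
  1000 → 8
  0101 → 5
  0110 → 6
= 739856


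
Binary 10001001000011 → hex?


Group into 4-bit nibbles: 0010001001000011
  0010 = 2
  0010 = 2
  0100 = 4
  0011 = 3
= 0x2243


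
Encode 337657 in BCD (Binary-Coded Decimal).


Each digit → 4-bit binary:
  3 → 0011
  3 → 0011
  7 → 0111
  6 → 0110
  5 → 0101
  7 → 0111
= 0011 0011 0111 0110 0101 0111


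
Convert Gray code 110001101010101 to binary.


Gray code: 110001101010101
MSB stays the same: 1
Each subsequent bit = prev_binary XOR current_gray:
  B[1] = 1 XOR 1 = 0
  B[2] = 0 XOR 0 = 0
  B[3] = 0 XOR 0 = 0
  B[4] = 0 XOR 0 = 0
  B[5] = 0 XOR 1 = 1
  B[6] = 1 XOR 1 = 0
  B[7] = 0 XOR 0 = 0
  B[8] = 0 XOR 1 = 1
  B[9] = 1 XOR 0 = 1
  B[10] = 1 XOR 1 = 0
  B[11] = 0 XOR 0 = 0
  B[12] = 0 XOR 1 = 1
  B[13] = 1 XOR 0 = 1
  B[14] = 1 XOR 1 = 0
= 100001001100110 (16998 decimal)


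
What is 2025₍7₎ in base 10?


Positional values (base 7):
  5 × 7^0 = 5 × 1 = 5
  2 × 7^1 = 2 × 7 = 14
  0 × 7^2 = 0 × 49 = 0
  2 × 7^3 = 2 × 343 = 686
Sum = 5 + 14 + 0 + 686
= 705


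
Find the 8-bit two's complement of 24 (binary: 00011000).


Original: 00011000
Step 1 - Invert all bits: 11100111
Step 2 - Add 1: 11100111 + 1
= 11101000 (represents -24)


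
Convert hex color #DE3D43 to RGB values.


Hex: #DE3D43
R = DE₁₆ = 222
G = 3D₁₆ = 61
B = 43₁₆ = 67
= RGB(222, 61, 67)


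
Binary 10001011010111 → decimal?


Positional values:
Bit 0: 1 × 2^0 = 1
Bit 1: 1 × 2^1 = 2
Bit 2: 1 × 2^2 = 4
Bit 4: 1 × 2^4 = 16
Bit 6: 1 × 2^6 = 64
Bit 7: 1 × 2^7 = 128
Bit 9: 1 × 2^9 = 512
Bit 13: 1 × 2^13 = 8192
Sum = 1 + 2 + 4 + 16 + 64 + 128 + 512 + 8192
= 8919


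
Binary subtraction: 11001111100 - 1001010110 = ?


Align and subtract column by column (LSB to MSB, borrowing when needed):
  11001111100
- 01001010110
  -----------
  col 0: (0 - 0 borrow-in) - 0 → 0 - 0 = 0, borrow out 0
  col 1: (0 - 0 borrow-in) - 1 → borrow from next column: (0+2) - 1 = 1, borrow out 1
  col 2: (1 - 1 borrow-in) - 1 → borrow from next column: (0+2) - 1 = 1, borrow out 1
  col 3: (1 - 1 borrow-in) - 0 → 0 - 0 = 0, borrow out 0
  col 4: (1 - 0 borrow-in) - 1 → 1 - 1 = 0, borrow out 0
  col 5: (1 - 0 borrow-in) - 0 → 1 - 0 = 1, borrow out 0
  col 6: (1 - 0 borrow-in) - 1 → 1 - 1 = 0, borrow out 0
  col 7: (0 - 0 borrow-in) - 0 → 0 - 0 = 0, borrow out 0
  col 8: (0 - 0 borrow-in) - 0 → 0 - 0 = 0, borrow out 0
  col 9: (1 - 0 borrow-in) - 1 → 1 - 1 = 0, borrow out 0
  col 10: (1 - 0 borrow-in) - 0 → 1 - 0 = 1, borrow out 0
Reading bits MSB→LSB: 10000100110
Strip leading zeros: 10000100110
= 10000100110


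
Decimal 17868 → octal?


Divide by 8 repeatedly:
17868 ÷ 8 = 2233 remainder 4
2233 ÷ 8 = 279 remainder 1
279 ÷ 8 = 34 remainder 7
34 ÷ 8 = 4 remainder 2
4 ÷ 8 = 0 remainder 4
Reading remainders bottom-up:
= 0o42714


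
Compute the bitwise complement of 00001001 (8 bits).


Original: 00001001
Invert all bits:
  bit 0: 0 → 1
  bit 1: 0 → 1
  bit 2: 0 → 1
  bit 3: 0 → 1
  bit 4: 1 → 0
  bit 5: 0 → 1
  bit 6: 0 → 1
  bit 7: 1 → 0
= 11110110


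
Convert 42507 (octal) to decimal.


Positional values:
Position 0: 7 × 8^0 = 7
Position 1: 0 × 8^1 = 0
Position 2: 5 × 8^2 = 320
Position 3: 2 × 8^3 = 1024
Position 4: 4 × 8^4 = 16384
Sum = 7 + 0 + 320 + 1024 + 16384
= 17735


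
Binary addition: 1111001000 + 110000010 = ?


Align and add column by column (LSB to MSB, carry propagating):
  01111001000
+ 00110000010
  -----------
  col 0: 0 + 0 + 0 (carry in) = 0 → bit 0, carry out 0
  col 1: 0 + 1 + 0 (carry in) = 1 → bit 1, carry out 0
  col 2: 0 + 0 + 0 (carry in) = 0 → bit 0, carry out 0
  col 3: 1 + 0 + 0 (carry in) = 1 → bit 1, carry out 0
  col 4: 0 + 0 + 0 (carry in) = 0 → bit 0, carry out 0
  col 5: 0 + 0 + 0 (carry in) = 0 → bit 0, carry out 0
  col 6: 1 + 0 + 0 (carry in) = 1 → bit 1, carry out 0
  col 7: 1 + 1 + 0 (carry in) = 2 → bit 0, carry out 1
  col 8: 1 + 1 + 1 (carry in) = 3 → bit 1, carry out 1
  col 9: 1 + 0 + 1 (carry in) = 2 → bit 0, carry out 1
  col 10: 0 + 0 + 1 (carry in) = 1 → bit 1, carry out 0
Reading bits MSB→LSB: 10101001010
Strip leading zeros: 10101001010
= 10101001010


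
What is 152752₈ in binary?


Each octal digit → 3 binary bits:
  1 = 001
  5 = 101
  2 = 010
  7 = 111
  5 = 101
  2 = 010
Concatenate: 001 101 010 111 101 010
= 001101010111101010


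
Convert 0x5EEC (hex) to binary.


Each hex digit → 4 binary bits:
  5 = 0101
  E = 1110
  E = 1110
  C = 1100
Concatenate: 0101 1110 1110 1100
= 0101111011101100


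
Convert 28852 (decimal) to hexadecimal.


Divide by 16 repeatedly:
28852 ÷ 16 = 1803 remainder 4 (4)
1803 ÷ 16 = 112 remainder 11 (B)
112 ÷ 16 = 7 remainder 0 (0)
7 ÷ 16 = 0 remainder 7 (7)
Reading remainders bottom-up:
= 0x70B4


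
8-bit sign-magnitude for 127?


Sign bit: 0 (positive)
Magnitude: 127 = 1111111
= 01111111


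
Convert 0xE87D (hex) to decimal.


Positional values:
Position 0: D × 16^0 = 13 × 1 = 13
Position 1: 7 × 16^1 = 7 × 16 = 112
Position 2: 8 × 16^2 = 8 × 256 = 2048
Position 3: E × 16^3 = 14 × 4096 = 57344
Sum = 13 + 112 + 2048 + 57344
= 59517


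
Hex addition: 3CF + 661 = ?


Align and add column by column (LSB to MSB, each column mod 16 with carry):
  03CF
+ 0661
  ----
  col 0: F(15) + 1(1) + 0 (carry in) = 16 → 0(0), carry out 1
  col 1: C(12) + 6(6) + 1 (carry in) = 19 → 3(3), carry out 1
  col 2: 3(3) + 6(6) + 1 (carry in) = 10 → A(10), carry out 0
  col 3: 0(0) + 0(0) + 0 (carry in) = 0 → 0(0), carry out 0
Reading digits MSB→LSB: 0A30
Strip leading zeros: A30
= 0xA30


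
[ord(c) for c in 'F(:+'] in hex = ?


String: 'F(:+'  (4 characters)
Per-character ASCII lookup:
  'F': uppercase starts at 65: 'F' = 65 + 5 = 70 → 0x46
  '(': special character: '(' = 40 → 0x28
  ':': special character: ':' = 58 → 0x3A
  '+': special character: '+' = 43 → 0x2B
= 0x46 0x28 0x3A 0x2B


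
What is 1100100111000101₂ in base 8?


Group into 3-bit groups: 001100100111000101
  001 = 1
  100 = 4
  100 = 4
  111 = 7
  000 = 0
  101 = 5
= 0o144705


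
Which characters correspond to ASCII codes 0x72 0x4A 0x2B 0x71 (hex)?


Codes (hex): 0x72 0x4A 0x2B 0x71
Per-code ASCII lookup:
  0x72 = 114  (range 97-122: lowercase, 114 - 97 = 17) → 'r'
  0x4A = 74  (range 65-90: uppercase, 74 - 65 = 9) → 'J'
  0x2B = 43  (special character) → '+'
  0x71 = 113  (range 97-122: lowercase, 113 - 97 = 16) → 'q'
= 'rJ+q'


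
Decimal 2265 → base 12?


Divide by 12 repeatedly:
2265 ÷ 12 = 188 remainder 9
188 ÷ 12 = 15 remainder 8
15 ÷ 12 = 1 remainder 3
1 ÷ 12 = 0 remainder 1
Reading remainders bottom-up:
= 1389


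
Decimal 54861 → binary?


Divide by 2 repeatedly:
54861 ÷ 2 = 27430 remainder 1
27430 ÷ 2 = 13715 remainder 0
13715 ÷ 2 = 6857 remainder 1
6857 ÷ 2 = 3428 remainder 1
3428 ÷ 2 = 1714 remainder 0
1714 ÷ 2 = 857 remainder 0
857 ÷ 2 = 428 remainder 1
428 ÷ 2 = 214 remainder 0
214 ÷ 2 = 107 remainder 0
107 ÷ 2 = 53 remainder 1
53 ÷ 2 = 26 remainder 1
26 ÷ 2 = 13 remainder 0
13 ÷ 2 = 6 remainder 1
6 ÷ 2 = 3 remainder 0
3 ÷ 2 = 1 remainder 1
1 ÷ 2 = 0 remainder 1
Reading remainders bottom-up:
= 1101011001001101


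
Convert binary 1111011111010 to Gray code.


Binary: 1111011111010
Gray code: G = B XOR (B >> 1)
B >> 1 = 0111101111101
1111011111010 XOR 0111101111101:
  1 XOR 0 = 1
  1 XOR 1 = 0
  1 XOR 1 = 0
  1 XOR 1 = 0
  0 XOR 1 = 1
  1 XOR 0 = 1
  1 XOR 1 = 0
  1 XOR 1 = 0
  1 XOR 1 = 0
  1 XOR 1 = 0
  0 XOR 1 = 1
  1 XOR 0 = 1
  0 XOR 1 = 1
= 1000110000111


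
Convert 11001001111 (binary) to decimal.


Positional values:
Bit 0: 1 × 2^0 = 1
Bit 1: 1 × 2^1 = 2
Bit 2: 1 × 2^2 = 4
Bit 3: 1 × 2^3 = 8
Bit 6: 1 × 2^6 = 64
Bit 9: 1 × 2^9 = 512
Bit 10: 1 × 2^10 = 1024
Sum = 1 + 2 + 4 + 8 + 64 + 512 + 1024
= 1615


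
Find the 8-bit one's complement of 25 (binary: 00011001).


Original: 00011001
Invert all bits:
  bit 0: 0 → 1
  bit 1: 0 → 1
  bit 2: 0 → 1
  bit 3: 1 → 0
  bit 4: 1 → 0
  bit 5: 0 → 1
  bit 6: 0 → 1
  bit 7: 1 → 0
= 11100110


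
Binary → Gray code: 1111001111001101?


Binary: 1111001111001101
Gray code: G = B XOR (B >> 1)
B >> 1 = 0111100111100110
1111001111001101 XOR 0111100111100110:
  1 XOR 0 = 1
  1 XOR 1 = 0
  1 XOR 1 = 0
  1 XOR 1 = 0
  0 XOR 1 = 1
  0 XOR 0 = 0
  1 XOR 0 = 1
  1 XOR 1 = 0
  1 XOR 1 = 0
  1 XOR 1 = 0
  0 XOR 1 = 1
  0 XOR 0 = 0
  1 XOR 0 = 1
  1 XOR 1 = 0
  0 XOR 1 = 1
  1 XOR 0 = 1
= 1000101000101011


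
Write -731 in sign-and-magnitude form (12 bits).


Sign bit: 1 (negative)
Magnitude: 731 = 01011011011
= 101011011011


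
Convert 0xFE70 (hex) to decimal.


Positional values:
Position 0: 0 × 16^0 = 0 × 1 = 0
Position 1: 7 × 16^1 = 7 × 16 = 112
Position 2: E × 16^2 = 14 × 256 = 3584
Position 3: F × 16^3 = 15 × 4096 = 61440
Sum = 0 + 112 + 3584 + 61440
= 65136


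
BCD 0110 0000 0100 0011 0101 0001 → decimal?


Each 4-bit group → digit:
  0110 → 6
  0000 → 0
  0100 → 4
  0011 → 3
  0101 → 5
  0001 → 1
= 604351


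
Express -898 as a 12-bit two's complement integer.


Original: 001110000010
Step 1 - Invert all bits: 110001111101
Step 2 - Add 1: 110001111101 + 1
= 110001111110 (represents -898)


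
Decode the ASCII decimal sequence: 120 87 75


Codes (decimal): 120 87 75
Per-code ASCII lookup:
  120  (range 97-122: lowercase, 120 - 97 = 23) → 'x'
  87  (range 65-90: uppercase, 87 - 65 = 22) → 'W'
  75  (range 65-90: uppercase, 75 - 65 = 10) → 'K'
= 'xWK'


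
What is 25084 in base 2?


Divide by 2 repeatedly:
25084 ÷ 2 = 12542 remainder 0
12542 ÷ 2 = 6271 remainder 0
6271 ÷ 2 = 3135 remainder 1
3135 ÷ 2 = 1567 remainder 1
1567 ÷ 2 = 783 remainder 1
783 ÷ 2 = 391 remainder 1
391 ÷ 2 = 195 remainder 1
195 ÷ 2 = 97 remainder 1
97 ÷ 2 = 48 remainder 1
48 ÷ 2 = 24 remainder 0
24 ÷ 2 = 12 remainder 0
12 ÷ 2 = 6 remainder 0
6 ÷ 2 = 3 remainder 0
3 ÷ 2 = 1 remainder 1
1 ÷ 2 = 0 remainder 1
Reading remainders bottom-up:
= 110000111111100


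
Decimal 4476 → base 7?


Divide by 7 repeatedly:
4476 ÷ 7 = 639 remainder 3
639 ÷ 7 = 91 remainder 2
91 ÷ 7 = 13 remainder 0
13 ÷ 7 = 1 remainder 6
1 ÷ 7 = 0 remainder 1
Reading remainders bottom-up:
= 16023


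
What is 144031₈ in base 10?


Positional values:
Position 0: 1 × 8^0 = 1
Position 1: 3 × 8^1 = 24
Position 2: 0 × 8^2 = 0
Position 3: 4 × 8^3 = 2048
Position 4: 4 × 8^4 = 16384
Position 5: 1 × 8^5 = 32768
Sum = 1 + 24 + 0 + 2048 + 16384 + 32768
= 51225


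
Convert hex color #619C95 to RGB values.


Hex: #619C95
R = 61₁₆ = 97
G = 9C₁₆ = 156
B = 95₁₆ = 149
= RGB(97, 156, 149)


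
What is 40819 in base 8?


Divide by 8 repeatedly:
40819 ÷ 8 = 5102 remainder 3
5102 ÷ 8 = 637 remainder 6
637 ÷ 8 = 79 remainder 5
79 ÷ 8 = 9 remainder 7
9 ÷ 8 = 1 remainder 1
1 ÷ 8 = 0 remainder 1
Reading remainders bottom-up:
= 0o117563


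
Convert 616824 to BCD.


Each digit → 4-bit binary:
  6 → 0110
  1 → 0001
  6 → 0110
  8 → 1000
  2 → 0010
  4 → 0100
= 0110 0001 0110 1000 0010 0100


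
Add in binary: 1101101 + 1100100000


Align and add column by column (LSB to MSB, carry propagating):
  00001101101
+ 01100100000
  -----------
  col 0: 1 + 0 + 0 (carry in) = 1 → bit 1, carry out 0
  col 1: 0 + 0 + 0 (carry in) = 0 → bit 0, carry out 0
  col 2: 1 + 0 + 0 (carry in) = 1 → bit 1, carry out 0
  col 3: 1 + 0 + 0 (carry in) = 1 → bit 1, carry out 0
  col 4: 0 + 0 + 0 (carry in) = 0 → bit 0, carry out 0
  col 5: 1 + 1 + 0 (carry in) = 2 → bit 0, carry out 1
  col 6: 1 + 0 + 1 (carry in) = 2 → bit 0, carry out 1
  col 7: 0 + 0 + 1 (carry in) = 1 → bit 1, carry out 0
  col 8: 0 + 1 + 0 (carry in) = 1 → bit 1, carry out 0
  col 9: 0 + 1 + 0 (carry in) = 1 → bit 1, carry out 0
  col 10: 0 + 0 + 0 (carry in) = 0 → bit 0, carry out 0
Reading bits MSB→LSB: 01110001101
Strip leading zeros: 1110001101
= 1110001101


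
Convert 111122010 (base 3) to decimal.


Positional values (base 3):
  0 × 3^0 = 0 × 1 = 0
  1 × 3^1 = 1 × 3 = 3
  0 × 3^2 = 0 × 9 = 0
  2 × 3^3 = 2 × 27 = 54
  2 × 3^4 = 2 × 81 = 162
  1 × 3^5 = 1 × 243 = 243
  1 × 3^6 = 1 × 729 = 729
  1 × 3^7 = 1 × 2187 = 2187
  1 × 3^8 = 1 × 6561 = 6561
Sum = 0 + 3 + 0 + 54 + 162 + 243 + 729 + 2187 + 6561
= 9939


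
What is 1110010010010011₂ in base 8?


Group into 3-bit groups: 001110010010010011
  001 = 1
  110 = 6
  010 = 2
  010 = 2
  010 = 2
  011 = 3
= 0o162223
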